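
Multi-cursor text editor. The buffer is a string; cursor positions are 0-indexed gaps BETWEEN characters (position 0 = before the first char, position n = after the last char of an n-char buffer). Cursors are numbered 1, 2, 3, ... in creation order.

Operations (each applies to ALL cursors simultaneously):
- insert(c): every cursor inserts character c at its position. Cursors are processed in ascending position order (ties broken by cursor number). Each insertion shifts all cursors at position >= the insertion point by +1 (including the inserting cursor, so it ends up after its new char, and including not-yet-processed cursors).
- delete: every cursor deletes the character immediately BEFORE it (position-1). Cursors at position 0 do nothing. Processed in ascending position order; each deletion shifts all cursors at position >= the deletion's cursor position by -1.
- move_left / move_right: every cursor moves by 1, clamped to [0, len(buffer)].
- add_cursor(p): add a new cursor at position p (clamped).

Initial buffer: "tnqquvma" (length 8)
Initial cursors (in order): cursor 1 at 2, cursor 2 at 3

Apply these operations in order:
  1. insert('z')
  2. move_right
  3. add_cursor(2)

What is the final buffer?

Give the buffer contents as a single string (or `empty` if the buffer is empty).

After op 1 (insert('z')): buffer="tnzqzquvma" (len 10), cursors c1@3 c2@5, authorship ..1.2.....
After op 2 (move_right): buffer="tnzqzquvma" (len 10), cursors c1@4 c2@6, authorship ..1.2.....
After op 3 (add_cursor(2)): buffer="tnzqzquvma" (len 10), cursors c3@2 c1@4 c2@6, authorship ..1.2.....

Answer: tnzqzquvma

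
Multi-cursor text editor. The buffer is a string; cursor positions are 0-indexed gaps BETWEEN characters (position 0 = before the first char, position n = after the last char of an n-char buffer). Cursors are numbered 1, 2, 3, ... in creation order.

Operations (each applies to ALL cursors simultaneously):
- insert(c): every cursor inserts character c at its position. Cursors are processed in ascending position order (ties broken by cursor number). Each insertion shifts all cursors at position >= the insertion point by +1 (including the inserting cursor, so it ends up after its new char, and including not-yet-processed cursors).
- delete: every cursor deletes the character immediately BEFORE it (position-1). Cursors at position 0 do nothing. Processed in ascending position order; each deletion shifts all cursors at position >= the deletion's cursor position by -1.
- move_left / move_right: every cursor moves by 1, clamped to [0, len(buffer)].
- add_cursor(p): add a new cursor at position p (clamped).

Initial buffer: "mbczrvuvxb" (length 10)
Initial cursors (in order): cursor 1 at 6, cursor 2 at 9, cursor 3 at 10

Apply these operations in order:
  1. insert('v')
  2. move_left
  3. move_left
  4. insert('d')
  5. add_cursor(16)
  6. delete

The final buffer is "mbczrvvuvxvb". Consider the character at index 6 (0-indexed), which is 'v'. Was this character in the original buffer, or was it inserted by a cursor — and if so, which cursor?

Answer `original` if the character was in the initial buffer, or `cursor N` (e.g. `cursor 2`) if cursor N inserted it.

After op 1 (insert('v')): buffer="mbczrvvuvxvbv" (len 13), cursors c1@7 c2@11 c3@13, authorship ......1...2.3
After op 2 (move_left): buffer="mbczrvvuvxvbv" (len 13), cursors c1@6 c2@10 c3@12, authorship ......1...2.3
After op 3 (move_left): buffer="mbczrvvuvxvbv" (len 13), cursors c1@5 c2@9 c3@11, authorship ......1...2.3
After op 4 (insert('d')): buffer="mbczrdvvuvdxvdbv" (len 16), cursors c1@6 c2@11 c3@14, authorship .....1.1..2.23.3
After op 5 (add_cursor(16)): buffer="mbczrdvvuvdxvdbv" (len 16), cursors c1@6 c2@11 c3@14 c4@16, authorship .....1.1..2.23.3
After op 6 (delete): buffer="mbczrvvuvxvb" (len 12), cursors c1@5 c2@9 c3@11 c4@12, authorship ......1...2.
Authorship (.=original, N=cursor N): . . . . . . 1 . . . 2 .
Index 6: author = 1

Answer: cursor 1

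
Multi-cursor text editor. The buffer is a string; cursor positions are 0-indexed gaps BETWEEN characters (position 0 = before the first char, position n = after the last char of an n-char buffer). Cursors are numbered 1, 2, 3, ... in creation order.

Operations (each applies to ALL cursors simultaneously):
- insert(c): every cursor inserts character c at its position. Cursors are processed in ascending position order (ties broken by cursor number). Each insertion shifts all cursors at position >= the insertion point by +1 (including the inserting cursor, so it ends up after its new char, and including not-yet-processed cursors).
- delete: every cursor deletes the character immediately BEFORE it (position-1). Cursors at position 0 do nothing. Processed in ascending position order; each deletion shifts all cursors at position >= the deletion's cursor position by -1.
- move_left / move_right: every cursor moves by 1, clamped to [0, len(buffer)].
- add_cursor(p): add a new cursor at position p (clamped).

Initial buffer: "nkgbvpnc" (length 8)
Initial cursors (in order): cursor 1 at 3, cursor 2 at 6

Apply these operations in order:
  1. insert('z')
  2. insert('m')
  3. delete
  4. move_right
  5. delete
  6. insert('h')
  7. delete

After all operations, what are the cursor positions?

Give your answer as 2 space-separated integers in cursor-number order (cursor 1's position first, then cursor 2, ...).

After op 1 (insert('z')): buffer="nkgzbvpznc" (len 10), cursors c1@4 c2@8, authorship ...1...2..
After op 2 (insert('m')): buffer="nkgzmbvpzmnc" (len 12), cursors c1@5 c2@10, authorship ...11...22..
After op 3 (delete): buffer="nkgzbvpznc" (len 10), cursors c1@4 c2@8, authorship ...1...2..
After op 4 (move_right): buffer="nkgzbvpznc" (len 10), cursors c1@5 c2@9, authorship ...1...2..
After op 5 (delete): buffer="nkgzvpzc" (len 8), cursors c1@4 c2@7, authorship ...1..2.
After op 6 (insert('h')): buffer="nkgzhvpzhc" (len 10), cursors c1@5 c2@9, authorship ...11..22.
After op 7 (delete): buffer="nkgzvpzc" (len 8), cursors c1@4 c2@7, authorship ...1..2.

Answer: 4 7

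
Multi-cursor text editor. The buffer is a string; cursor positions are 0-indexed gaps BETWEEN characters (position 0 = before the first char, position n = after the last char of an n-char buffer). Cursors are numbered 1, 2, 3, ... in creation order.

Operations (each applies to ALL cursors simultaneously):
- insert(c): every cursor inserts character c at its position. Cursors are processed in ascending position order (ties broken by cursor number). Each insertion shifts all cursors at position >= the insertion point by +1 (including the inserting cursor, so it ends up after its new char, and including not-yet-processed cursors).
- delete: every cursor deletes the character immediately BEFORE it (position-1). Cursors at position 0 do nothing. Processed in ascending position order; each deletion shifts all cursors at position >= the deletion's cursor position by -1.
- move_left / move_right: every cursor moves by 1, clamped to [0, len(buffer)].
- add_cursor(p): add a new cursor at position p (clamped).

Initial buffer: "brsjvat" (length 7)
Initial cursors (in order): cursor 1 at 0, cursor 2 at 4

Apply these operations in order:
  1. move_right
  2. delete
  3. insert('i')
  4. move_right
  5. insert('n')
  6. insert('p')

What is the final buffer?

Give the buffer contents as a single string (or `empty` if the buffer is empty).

Answer: irnpsjianpt

Derivation:
After op 1 (move_right): buffer="brsjvat" (len 7), cursors c1@1 c2@5, authorship .......
After op 2 (delete): buffer="rsjat" (len 5), cursors c1@0 c2@3, authorship .....
After op 3 (insert('i')): buffer="irsjiat" (len 7), cursors c1@1 c2@5, authorship 1...2..
After op 4 (move_right): buffer="irsjiat" (len 7), cursors c1@2 c2@6, authorship 1...2..
After op 5 (insert('n')): buffer="irnsjiant" (len 9), cursors c1@3 c2@8, authorship 1.1..2.2.
After op 6 (insert('p')): buffer="irnpsjianpt" (len 11), cursors c1@4 c2@10, authorship 1.11..2.22.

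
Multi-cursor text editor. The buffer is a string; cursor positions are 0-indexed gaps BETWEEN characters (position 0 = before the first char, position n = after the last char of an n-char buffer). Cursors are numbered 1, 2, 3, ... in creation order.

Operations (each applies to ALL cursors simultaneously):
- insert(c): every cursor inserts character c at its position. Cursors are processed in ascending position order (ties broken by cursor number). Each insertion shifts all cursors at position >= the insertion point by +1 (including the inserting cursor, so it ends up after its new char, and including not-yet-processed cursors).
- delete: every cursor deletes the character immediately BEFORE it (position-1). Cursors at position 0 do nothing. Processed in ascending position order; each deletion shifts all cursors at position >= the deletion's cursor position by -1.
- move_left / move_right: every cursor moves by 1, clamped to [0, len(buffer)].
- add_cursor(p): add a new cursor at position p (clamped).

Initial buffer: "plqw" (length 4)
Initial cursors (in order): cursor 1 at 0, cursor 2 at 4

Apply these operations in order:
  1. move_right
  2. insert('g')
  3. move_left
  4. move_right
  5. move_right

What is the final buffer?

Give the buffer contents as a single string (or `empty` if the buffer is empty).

Answer: pglqwg

Derivation:
After op 1 (move_right): buffer="plqw" (len 4), cursors c1@1 c2@4, authorship ....
After op 2 (insert('g')): buffer="pglqwg" (len 6), cursors c1@2 c2@6, authorship .1...2
After op 3 (move_left): buffer="pglqwg" (len 6), cursors c1@1 c2@5, authorship .1...2
After op 4 (move_right): buffer="pglqwg" (len 6), cursors c1@2 c2@6, authorship .1...2
After op 5 (move_right): buffer="pglqwg" (len 6), cursors c1@3 c2@6, authorship .1...2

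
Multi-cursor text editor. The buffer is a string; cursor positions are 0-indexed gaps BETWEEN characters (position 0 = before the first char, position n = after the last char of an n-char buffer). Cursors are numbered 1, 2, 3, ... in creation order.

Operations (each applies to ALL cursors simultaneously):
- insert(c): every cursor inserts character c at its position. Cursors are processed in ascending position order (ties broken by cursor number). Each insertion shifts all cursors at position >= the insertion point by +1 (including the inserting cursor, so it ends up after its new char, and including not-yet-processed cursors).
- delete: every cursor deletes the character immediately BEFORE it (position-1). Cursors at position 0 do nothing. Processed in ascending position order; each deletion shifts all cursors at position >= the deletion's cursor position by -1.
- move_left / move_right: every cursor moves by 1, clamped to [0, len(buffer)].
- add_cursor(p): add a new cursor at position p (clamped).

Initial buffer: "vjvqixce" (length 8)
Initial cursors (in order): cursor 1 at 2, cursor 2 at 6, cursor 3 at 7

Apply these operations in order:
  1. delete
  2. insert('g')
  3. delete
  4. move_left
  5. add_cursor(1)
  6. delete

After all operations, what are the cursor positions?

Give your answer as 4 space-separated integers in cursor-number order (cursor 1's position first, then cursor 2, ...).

Answer: 0 0 0 0

Derivation:
After op 1 (delete): buffer="vvqie" (len 5), cursors c1@1 c2@4 c3@4, authorship .....
After op 2 (insert('g')): buffer="vgvqigge" (len 8), cursors c1@2 c2@7 c3@7, authorship .1...23.
After op 3 (delete): buffer="vvqie" (len 5), cursors c1@1 c2@4 c3@4, authorship .....
After op 4 (move_left): buffer="vvqie" (len 5), cursors c1@0 c2@3 c3@3, authorship .....
After op 5 (add_cursor(1)): buffer="vvqie" (len 5), cursors c1@0 c4@1 c2@3 c3@3, authorship .....
After op 6 (delete): buffer="ie" (len 2), cursors c1@0 c2@0 c3@0 c4@0, authorship ..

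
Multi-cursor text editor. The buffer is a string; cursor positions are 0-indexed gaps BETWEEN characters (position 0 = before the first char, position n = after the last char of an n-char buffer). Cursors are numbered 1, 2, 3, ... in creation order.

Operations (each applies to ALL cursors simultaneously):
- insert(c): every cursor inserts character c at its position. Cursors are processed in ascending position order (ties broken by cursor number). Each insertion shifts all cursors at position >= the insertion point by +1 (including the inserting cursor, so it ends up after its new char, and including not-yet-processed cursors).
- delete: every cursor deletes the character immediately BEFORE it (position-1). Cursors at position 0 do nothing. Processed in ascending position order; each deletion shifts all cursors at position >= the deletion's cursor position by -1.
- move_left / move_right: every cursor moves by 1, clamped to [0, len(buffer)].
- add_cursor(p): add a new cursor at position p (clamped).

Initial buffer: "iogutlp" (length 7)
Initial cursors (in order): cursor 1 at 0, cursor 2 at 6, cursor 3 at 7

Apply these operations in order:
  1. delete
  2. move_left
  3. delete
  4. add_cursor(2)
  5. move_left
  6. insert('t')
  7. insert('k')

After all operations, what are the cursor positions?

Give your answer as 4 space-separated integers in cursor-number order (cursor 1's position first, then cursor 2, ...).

Answer: 2 9 9 9

Derivation:
After op 1 (delete): buffer="iogut" (len 5), cursors c1@0 c2@5 c3@5, authorship .....
After op 2 (move_left): buffer="iogut" (len 5), cursors c1@0 c2@4 c3@4, authorship .....
After op 3 (delete): buffer="iot" (len 3), cursors c1@0 c2@2 c3@2, authorship ...
After op 4 (add_cursor(2)): buffer="iot" (len 3), cursors c1@0 c2@2 c3@2 c4@2, authorship ...
After op 5 (move_left): buffer="iot" (len 3), cursors c1@0 c2@1 c3@1 c4@1, authorship ...
After op 6 (insert('t')): buffer="titttot" (len 7), cursors c1@1 c2@5 c3@5 c4@5, authorship 1.234..
After op 7 (insert('k')): buffer="tkitttkkkot" (len 11), cursors c1@2 c2@9 c3@9 c4@9, authorship 11.234234..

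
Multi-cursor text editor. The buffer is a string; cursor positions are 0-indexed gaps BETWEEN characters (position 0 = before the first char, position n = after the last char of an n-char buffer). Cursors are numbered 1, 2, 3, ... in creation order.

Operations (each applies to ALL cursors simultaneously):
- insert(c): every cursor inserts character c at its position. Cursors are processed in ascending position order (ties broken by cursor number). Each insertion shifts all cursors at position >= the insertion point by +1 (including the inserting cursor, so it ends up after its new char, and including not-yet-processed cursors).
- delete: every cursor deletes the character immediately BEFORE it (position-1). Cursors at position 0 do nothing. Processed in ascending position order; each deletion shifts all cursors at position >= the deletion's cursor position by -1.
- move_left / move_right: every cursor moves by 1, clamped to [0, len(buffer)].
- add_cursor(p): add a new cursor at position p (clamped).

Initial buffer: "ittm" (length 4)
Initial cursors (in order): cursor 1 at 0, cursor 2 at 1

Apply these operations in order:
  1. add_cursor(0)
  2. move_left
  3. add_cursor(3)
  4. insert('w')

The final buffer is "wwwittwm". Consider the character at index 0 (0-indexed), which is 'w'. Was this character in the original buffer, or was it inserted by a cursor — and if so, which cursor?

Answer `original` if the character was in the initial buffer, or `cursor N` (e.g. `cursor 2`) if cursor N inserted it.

After op 1 (add_cursor(0)): buffer="ittm" (len 4), cursors c1@0 c3@0 c2@1, authorship ....
After op 2 (move_left): buffer="ittm" (len 4), cursors c1@0 c2@0 c3@0, authorship ....
After op 3 (add_cursor(3)): buffer="ittm" (len 4), cursors c1@0 c2@0 c3@0 c4@3, authorship ....
After op 4 (insert('w')): buffer="wwwittwm" (len 8), cursors c1@3 c2@3 c3@3 c4@7, authorship 123...4.
Authorship (.=original, N=cursor N): 1 2 3 . . . 4 .
Index 0: author = 1

Answer: cursor 1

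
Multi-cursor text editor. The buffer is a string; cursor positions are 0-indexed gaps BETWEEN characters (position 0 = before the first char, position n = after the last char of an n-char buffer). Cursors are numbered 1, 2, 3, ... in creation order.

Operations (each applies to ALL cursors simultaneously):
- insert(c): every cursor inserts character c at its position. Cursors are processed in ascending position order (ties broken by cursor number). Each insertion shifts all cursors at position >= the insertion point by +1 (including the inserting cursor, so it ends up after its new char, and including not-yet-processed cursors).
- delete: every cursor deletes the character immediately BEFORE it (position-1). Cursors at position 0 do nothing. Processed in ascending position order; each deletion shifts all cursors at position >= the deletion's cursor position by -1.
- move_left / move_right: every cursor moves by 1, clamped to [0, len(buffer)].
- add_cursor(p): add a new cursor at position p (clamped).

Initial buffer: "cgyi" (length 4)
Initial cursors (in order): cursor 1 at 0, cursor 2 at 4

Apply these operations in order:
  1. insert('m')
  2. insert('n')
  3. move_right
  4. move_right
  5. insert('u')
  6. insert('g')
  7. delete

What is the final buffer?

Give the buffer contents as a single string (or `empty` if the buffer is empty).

Answer: mncguyimnu

Derivation:
After op 1 (insert('m')): buffer="mcgyim" (len 6), cursors c1@1 c2@6, authorship 1....2
After op 2 (insert('n')): buffer="mncgyimn" (len 8), cursors c1@2 c2@8, authorship 11....22
After op 3 (move_right): buffer="mncgyimn" (len 8), cursors c1@3 c2@8, authorship 11....22
After op 4 (move_right): buffer="mncgyimn" (len 8), cursors c1@4 c2@8, authorship 11....22
After op 5 (insert('u')): buffer="mncguyimnu" (len 10), cursors c1@5 c2@10, authorship 11..1..222
After op 6 (insert('g')): buffer="mncgugyimnug" (len 12), cursors c1@6 c2@12, authorship 11..11..2222
After op 7 (delete): buffer="mncguyimnu" (len 10), cursors c1@5 c2@10, authorship 11..1..222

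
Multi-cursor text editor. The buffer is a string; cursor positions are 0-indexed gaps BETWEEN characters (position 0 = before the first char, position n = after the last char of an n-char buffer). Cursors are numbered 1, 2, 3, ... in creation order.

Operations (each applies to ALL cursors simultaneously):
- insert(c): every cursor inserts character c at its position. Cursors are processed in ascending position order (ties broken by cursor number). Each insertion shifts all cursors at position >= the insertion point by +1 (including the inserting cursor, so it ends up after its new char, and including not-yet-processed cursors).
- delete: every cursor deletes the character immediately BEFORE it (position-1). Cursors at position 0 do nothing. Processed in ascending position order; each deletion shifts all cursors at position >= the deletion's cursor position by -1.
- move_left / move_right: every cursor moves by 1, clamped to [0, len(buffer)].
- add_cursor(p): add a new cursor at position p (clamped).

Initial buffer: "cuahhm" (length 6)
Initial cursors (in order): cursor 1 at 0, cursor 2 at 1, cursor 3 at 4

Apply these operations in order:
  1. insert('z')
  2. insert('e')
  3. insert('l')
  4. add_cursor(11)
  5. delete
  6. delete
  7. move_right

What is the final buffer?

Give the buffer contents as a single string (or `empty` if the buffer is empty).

Answer: zczuahm

Derivation:
After op 1 (insert('z')): buffer="zczuahzhm" (len 9), cursors c1@1 c2@3 c3@7, authorship 1.2...3..
After op 2 (insert('e')): buffer="zeczeuahzehm" (len 12), cursors c1@2 c2@5 c3@10, authorship 11.22...33..
After op 3 (insert('l')): buffer="zelczeluahzelhm" (len 15), cursors c1@3 c2@7 c3@13, authorship 111.222...333..
After op 4 (add_cursor(11)): buffer="zelczeluahzelhm" (len 15), cursors c1@3 c2@7 c4@11 c3@13, authorship 111.222...333..
After op 5 (delete): buffer="zeczeuahehm" (len 11), cursors c1@2 c2@5 c4@8 c3@9, authorship 11.22...3..
After op 6 (delete): buffer="zczuahm" (len 7), cursors c1@1 c2@3 c3@5 c4@5, authorship 1.2....
After op 7 (move_right): buffer="zczuahm" (len 7), cursors c1@2 c2@4 c3@6 c4@6, authorship 1.2....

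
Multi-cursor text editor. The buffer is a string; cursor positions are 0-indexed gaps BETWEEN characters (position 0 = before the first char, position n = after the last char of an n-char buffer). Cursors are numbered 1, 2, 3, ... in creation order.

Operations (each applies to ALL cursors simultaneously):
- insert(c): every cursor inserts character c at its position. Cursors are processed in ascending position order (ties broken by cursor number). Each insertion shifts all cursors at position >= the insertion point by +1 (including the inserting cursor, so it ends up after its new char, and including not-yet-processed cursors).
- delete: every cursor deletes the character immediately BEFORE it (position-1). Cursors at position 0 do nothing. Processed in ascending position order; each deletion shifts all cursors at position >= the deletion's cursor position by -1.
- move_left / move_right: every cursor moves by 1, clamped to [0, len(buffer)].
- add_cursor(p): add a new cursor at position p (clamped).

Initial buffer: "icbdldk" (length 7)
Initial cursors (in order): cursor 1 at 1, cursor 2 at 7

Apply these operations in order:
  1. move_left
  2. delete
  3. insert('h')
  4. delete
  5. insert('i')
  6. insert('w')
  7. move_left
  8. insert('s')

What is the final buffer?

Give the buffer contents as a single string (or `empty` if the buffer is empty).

After op 1 (move_left): buffer="icbdldk" (len 7), cursors c1@0 c2@6, authorship .......
After op 2 (delete): buffer="icbdlk" (len 6), cursors c1@0 c2@5, authorship ......
After op 3 (insert('h')): buffer="hicbdlhk" (len 8), cursors c1@1 c2@7, authorship 1.....2.
After op 4 (delete): buffer="icbdlk" (len 6), cursors c1@0 c2@5, authorship ......
After op 5 (insert('i')): buffer="iicbdlik" (len 8), cursors c1@1 c2@7, authorship 1.....2.
After op 6 (insert('w')): buffer="iwicbdliwk" (len 10), cursors c1@2 c2@9, authorship 11.....22.
After op 7 (move_left): buffer="iwicbdliwk" (len 10), cursors c1@1 c2@8, authorship 11.....22.
After op 8 (insert('s')): buffer="iswicbdliswk" (len 12), cursors c1@2 c2@10, authorship 111.....222.

Answer: iswicbdliswk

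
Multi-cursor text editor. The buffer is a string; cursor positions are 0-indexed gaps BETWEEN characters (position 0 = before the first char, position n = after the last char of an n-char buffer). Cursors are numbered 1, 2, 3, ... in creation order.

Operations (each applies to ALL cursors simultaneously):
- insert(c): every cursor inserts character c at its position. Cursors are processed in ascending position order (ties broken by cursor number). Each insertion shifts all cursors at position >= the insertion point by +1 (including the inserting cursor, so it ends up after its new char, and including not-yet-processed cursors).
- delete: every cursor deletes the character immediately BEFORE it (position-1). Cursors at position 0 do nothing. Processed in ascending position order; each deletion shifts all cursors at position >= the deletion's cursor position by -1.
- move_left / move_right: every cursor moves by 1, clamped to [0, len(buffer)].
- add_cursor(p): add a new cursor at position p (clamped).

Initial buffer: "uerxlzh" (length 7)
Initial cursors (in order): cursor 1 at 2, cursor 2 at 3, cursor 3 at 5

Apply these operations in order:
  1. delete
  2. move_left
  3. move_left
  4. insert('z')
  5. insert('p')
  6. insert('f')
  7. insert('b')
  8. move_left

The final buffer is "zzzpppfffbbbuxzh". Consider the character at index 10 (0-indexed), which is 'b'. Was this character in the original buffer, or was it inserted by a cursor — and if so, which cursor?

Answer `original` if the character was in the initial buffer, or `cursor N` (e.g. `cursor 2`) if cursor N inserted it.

Answer: cursor 2

Derivation:
After op 1 (delete): buffer="uxzh" (len 4), cursors c1@1 c2@1 c3@2, authorship ....
After op 2 (move_left): buffer="uxzh" (len 4), cursors c1@0 c2@0 c3@1, authorship ....
After op 3 (move_left): buffer="uxzh" (len 4), cursors c1@0 c2@0 c3@0, authorship ....
After op 4 (insert('z')): buffer="zzzuxzh" (len 7), cursors c1@3 c2@3 c3@3, authorship 123....
After op 5 (insert('p')): buffer="zzzpppuxzh" (len 10), cursors c1@6 c2@6 c3@6, authorship 123123....
After op 6 (insert('f')): buffer="zzzpppfffuxzh" (len 13), cursors c1@9 c2@9 c3@9, authorship 123123123....
After op 7 (insert('b')): buffer="zzzpppfffbbbuxzh" (len 16), cursors c1@12 c2@12 c3@12, authorship 123123123123....
After op 8 (move_left): buffer="zzzpppfffbbbuxzh" (len 16), cursors c1@11 c2@11 c3@11, authorship 123123123123....
Authorship (.=original, N=cursor N): 1 2 3 1 2 3 1 2 3 1 2 3 . . . .
Index 10: author = 2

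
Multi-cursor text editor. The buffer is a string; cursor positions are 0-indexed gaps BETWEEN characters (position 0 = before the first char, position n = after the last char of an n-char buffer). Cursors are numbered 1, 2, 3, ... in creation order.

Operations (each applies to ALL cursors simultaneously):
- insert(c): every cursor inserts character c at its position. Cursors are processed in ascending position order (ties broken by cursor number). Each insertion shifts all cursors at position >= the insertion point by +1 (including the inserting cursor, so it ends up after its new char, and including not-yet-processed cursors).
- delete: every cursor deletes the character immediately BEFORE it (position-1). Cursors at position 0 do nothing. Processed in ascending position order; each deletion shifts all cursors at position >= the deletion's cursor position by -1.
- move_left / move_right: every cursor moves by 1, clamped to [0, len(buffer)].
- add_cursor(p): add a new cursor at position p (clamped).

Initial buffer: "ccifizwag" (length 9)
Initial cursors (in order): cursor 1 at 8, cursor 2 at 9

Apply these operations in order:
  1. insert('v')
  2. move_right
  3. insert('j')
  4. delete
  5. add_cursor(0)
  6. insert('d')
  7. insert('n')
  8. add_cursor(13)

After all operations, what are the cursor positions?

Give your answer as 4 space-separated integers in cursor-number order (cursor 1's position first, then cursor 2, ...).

Answer: 14 17 2 13

Derivation:
After op 1 (insert('v')): buffer="ccifizwavgv" (len 11), cursors c1@9 c2@11, authorship ........1.2
After op 2 (move_right): buffer="ccifizwavgv" (len 11), cursors c1@10 c2@11, authorship ........1.2
After op 3 (insert('j')): buffer="ccifizwavgjvj" (len 13), cursors c1@11 c2@13, authorship ........1.122
After op 4 (delete): buffer="ccifizwavgv" (len 11), cursors c1@10 c2@11, authorship ........1.2
After op 5 (add_cursor(0)): buffer="ccifizwavgv" (len 11), cursors c3@0 c1@10 c2@11, authorship ........1.2
After op 6 (insert('d')): buffer="dccifizwavgdvd" (len 14), cursors c3@1 c1@12 c2@14, authorship 3........1.122
After op 7 (insert('n')): buffer="dnccifizwavgdnvdn" (len 17), cursors c3@2 c1@14 c2@17, authorship 33........1.11222
After op 8 (add_cursor(13)): buffer="dnccifizwavgdnvdn" (len 17), cursors c3@2 c4@13 c1@14 c2@17, authorship 33........1.11222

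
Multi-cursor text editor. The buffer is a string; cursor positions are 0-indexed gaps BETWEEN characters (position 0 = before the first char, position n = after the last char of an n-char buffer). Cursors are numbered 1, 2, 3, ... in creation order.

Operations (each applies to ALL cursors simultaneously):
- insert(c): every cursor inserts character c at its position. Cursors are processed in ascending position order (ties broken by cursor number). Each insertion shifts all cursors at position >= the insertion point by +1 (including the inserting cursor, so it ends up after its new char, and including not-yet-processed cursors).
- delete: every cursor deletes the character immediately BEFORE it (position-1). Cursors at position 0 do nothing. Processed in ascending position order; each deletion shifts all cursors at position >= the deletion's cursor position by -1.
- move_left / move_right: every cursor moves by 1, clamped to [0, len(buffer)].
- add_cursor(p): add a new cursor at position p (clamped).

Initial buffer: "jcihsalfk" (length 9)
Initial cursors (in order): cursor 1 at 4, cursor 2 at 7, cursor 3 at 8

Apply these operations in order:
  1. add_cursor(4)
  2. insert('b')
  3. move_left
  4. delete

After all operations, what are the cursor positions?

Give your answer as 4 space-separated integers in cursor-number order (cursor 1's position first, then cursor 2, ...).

Answer: 3 6 7 3

Derivation:
After op 1 (add_cursor(4)): buffer="jcihsalfk" (len 9), cursors c1@4 c4@4 c2@7 c3@8, authorship .........
After op 2 (insert('b')): buffer="jcihbbsalbfbk" (len 13), cursors c1@6 c4@6 c2@10 c3@12, authorship ....14...2.3.
After op 3 (move_left): buffer="jcihbbsalbfbk" (len 13), cursors c1@5 c4@5 c2@9 c3@11, authorship ....14...2.3.
After op 4 (delete): buffer="jcibsabbk" (len 9), cursors c1@3 c4@3 c2@6 c3@7, authorship ...4..23.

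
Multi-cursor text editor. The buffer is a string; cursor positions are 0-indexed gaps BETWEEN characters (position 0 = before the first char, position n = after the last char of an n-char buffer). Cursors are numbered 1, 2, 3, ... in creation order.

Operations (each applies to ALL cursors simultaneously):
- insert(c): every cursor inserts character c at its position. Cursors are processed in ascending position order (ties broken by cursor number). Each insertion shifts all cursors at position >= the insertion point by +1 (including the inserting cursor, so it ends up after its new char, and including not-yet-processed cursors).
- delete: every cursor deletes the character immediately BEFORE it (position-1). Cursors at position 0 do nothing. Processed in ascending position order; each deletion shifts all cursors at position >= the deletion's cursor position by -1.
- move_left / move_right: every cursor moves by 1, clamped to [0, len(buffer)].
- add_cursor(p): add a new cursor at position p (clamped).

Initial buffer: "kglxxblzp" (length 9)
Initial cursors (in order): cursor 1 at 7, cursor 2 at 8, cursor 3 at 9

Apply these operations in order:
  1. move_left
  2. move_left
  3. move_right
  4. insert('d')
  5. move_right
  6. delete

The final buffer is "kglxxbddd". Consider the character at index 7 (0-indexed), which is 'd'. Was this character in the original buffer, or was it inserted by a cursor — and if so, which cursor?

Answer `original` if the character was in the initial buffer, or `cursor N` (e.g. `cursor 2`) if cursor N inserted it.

After op 1 (move_left): buffer="kglxxblzp" (len 9), cursors c1@6 c2@7 c3@8, authorship .........
After op 2 (move_left): buffer="kglxxblzp" (len 9), cursors c1@5 c2@6 c3@7, authorship .........
After op 3 (move_right): buffer="kglxxblzp" (len 9), cursors c1@6 c2@7 c3@8, authorship .........
After op 4 (insert('d')): buffer="kglxxbdldzdp" (len 12), cursors c1@7 c2@9 c3@11, authorship ......1.2.3.
After op 5 (move_right): buffer="kglxxbdldzdp" (len 12), cursors c1@8 c2@10 c3@12, authorship ......1.2.3.
After op 6 (delete): buffer="kglxxbddd" (len 9), cursors c1@7 c2@8 c3@9, authorship ......123
Authorship (.=original, N=cursor N): . . . . . . 1 2 3
Index 7: author = 2

Answer: cursor 2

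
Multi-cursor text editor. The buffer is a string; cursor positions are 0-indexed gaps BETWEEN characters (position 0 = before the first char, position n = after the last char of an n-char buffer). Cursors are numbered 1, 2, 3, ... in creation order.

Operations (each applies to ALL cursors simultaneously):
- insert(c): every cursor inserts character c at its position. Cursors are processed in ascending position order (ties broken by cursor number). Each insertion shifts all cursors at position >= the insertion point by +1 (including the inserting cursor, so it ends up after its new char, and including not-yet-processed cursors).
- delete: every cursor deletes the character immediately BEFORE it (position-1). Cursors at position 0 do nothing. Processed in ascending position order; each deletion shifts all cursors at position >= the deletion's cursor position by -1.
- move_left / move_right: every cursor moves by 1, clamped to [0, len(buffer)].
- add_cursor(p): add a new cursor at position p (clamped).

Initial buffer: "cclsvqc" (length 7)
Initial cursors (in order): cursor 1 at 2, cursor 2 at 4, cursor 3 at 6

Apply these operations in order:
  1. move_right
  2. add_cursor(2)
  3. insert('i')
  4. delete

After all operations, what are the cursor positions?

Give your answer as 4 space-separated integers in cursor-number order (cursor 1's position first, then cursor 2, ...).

Answer: 3 5 7 2

Derivation:
After op 1 (move_right): buffer="cclsvqc" (len 7), cursors c1@3 c2@5 c3@7, authorship .......
After op 2 (add_cursor(2)): buffer="cclsvqc" (len 7), cursors c4@2 c1@3 c2@5 c3@7, authorship .......
After op 3 (insert('i')): buffer="ccilisviqci" (len 11), cursors c4@3 c1@5 c2@8 c3@11, authorship ..4.1..2..3
After op 4 (delete): buffer="cclsvqc" (len 7), cursors c4@2 c1@3 c2@5 c3@7, authorship .......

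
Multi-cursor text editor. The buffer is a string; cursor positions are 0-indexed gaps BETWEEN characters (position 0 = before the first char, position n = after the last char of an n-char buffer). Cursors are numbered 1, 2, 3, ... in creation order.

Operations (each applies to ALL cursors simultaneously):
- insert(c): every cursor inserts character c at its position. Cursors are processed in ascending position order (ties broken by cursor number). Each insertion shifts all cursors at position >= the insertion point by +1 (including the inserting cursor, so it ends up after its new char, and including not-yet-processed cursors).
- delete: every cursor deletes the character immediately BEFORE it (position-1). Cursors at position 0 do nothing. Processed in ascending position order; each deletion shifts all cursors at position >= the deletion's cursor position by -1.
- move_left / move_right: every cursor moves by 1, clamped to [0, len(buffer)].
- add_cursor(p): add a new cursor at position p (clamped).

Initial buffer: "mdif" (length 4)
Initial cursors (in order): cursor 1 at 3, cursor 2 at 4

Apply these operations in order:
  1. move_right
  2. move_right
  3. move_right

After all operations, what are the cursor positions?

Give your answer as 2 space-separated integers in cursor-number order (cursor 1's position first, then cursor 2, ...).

Answer: 4 4

Derivation:
After op 1 (move_right): buffer="mdif" (len 4), cursors c1@4 c2@4, authorship ....
After op 2 (move_right): buffer="mdif" (len 4), cursors c1@4 c2@4, authorship ....
After op 3 (move_right): buffer="mdif" (len 4), cursors c1@4 c2@4, authorship ....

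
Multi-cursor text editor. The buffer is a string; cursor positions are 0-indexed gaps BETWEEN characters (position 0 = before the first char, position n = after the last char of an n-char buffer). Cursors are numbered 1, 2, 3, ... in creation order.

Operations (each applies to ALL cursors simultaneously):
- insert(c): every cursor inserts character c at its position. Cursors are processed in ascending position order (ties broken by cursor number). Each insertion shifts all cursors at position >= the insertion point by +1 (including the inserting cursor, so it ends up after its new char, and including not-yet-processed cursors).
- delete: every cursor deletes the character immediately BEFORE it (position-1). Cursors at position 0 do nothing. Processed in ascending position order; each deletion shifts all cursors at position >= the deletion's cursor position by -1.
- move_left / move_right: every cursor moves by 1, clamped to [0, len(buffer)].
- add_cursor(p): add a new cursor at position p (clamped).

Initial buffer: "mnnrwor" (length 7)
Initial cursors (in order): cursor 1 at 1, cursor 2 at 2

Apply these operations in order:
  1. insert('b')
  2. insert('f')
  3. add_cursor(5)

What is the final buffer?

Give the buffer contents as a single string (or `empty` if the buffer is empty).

Answer: mbfnbfnrwor

Derivation:
After op 1 (insert('b')): buffer="mbnbnrwor" (len 9), cursors c1@2 c2@4, authorship .1.2.....
After op 2 (insert('f')): buffer="mbfnbfnrwor" (len 11), cursors c1@3 c2@6, authorship .11.22.....
After op 3 (add_cursor(5)): buffer="mbfnbfnrwor" (len 11), cursors c1@3 c3@5 c2@6, authorship .11.22.....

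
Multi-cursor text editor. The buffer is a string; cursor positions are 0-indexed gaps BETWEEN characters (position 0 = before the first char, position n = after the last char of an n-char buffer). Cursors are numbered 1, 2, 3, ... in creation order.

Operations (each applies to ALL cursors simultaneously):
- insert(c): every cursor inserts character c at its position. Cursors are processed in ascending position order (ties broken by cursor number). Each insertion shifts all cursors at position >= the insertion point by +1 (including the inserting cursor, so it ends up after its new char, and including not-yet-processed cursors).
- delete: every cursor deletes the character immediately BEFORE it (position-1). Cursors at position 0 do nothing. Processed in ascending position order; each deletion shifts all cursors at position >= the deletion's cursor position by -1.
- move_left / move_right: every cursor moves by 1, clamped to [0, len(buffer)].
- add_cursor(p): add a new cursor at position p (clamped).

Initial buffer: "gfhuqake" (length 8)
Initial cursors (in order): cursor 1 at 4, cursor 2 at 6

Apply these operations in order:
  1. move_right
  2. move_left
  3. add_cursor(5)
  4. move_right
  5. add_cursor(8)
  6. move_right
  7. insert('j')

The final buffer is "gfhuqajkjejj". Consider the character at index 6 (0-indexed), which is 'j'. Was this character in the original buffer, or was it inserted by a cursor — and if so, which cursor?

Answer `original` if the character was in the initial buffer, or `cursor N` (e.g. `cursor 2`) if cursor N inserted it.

Answer: cursor 1

Derivation:
After op 1 (move_right): buffer="gfhuqake" (len 8), cursors c1@5 c2@7, authorship ........
After op 2 (move_left): buffer="gfhuqake" (len 8), cursors c1@4 c2@6, authorship ........
After op 3 (add_cursor(5)): buffer="gfhuqake" (len 8), cursors c1@4 c3@5 c2@6, authorship ........
After op 4 (move_right): buffer="gfhuqake" (len 8), cursors c1@5 c3@6 c2@7, authorship ........
After op 5 (add_cursor(8)): buffer="gfhuqake" (len 8), cursors c1@5 c3@6 c2@7 c4@8, authorship ........
After op 6 (move_right): buffer="gfhuqake" (len 8), cursors c1@6 c3@7 c2@8 c4@8, authorship ........
After op 7 (insert('j')): buffer="gfhuqajkjejj" (len 12), cursors c1@7 c3@9 c2@12 c4@12, authorship ......1.3.24
Authorship (.=original, N=cursor N): . . . . . . 1 . 3 . 2 4
Index 6: author = 1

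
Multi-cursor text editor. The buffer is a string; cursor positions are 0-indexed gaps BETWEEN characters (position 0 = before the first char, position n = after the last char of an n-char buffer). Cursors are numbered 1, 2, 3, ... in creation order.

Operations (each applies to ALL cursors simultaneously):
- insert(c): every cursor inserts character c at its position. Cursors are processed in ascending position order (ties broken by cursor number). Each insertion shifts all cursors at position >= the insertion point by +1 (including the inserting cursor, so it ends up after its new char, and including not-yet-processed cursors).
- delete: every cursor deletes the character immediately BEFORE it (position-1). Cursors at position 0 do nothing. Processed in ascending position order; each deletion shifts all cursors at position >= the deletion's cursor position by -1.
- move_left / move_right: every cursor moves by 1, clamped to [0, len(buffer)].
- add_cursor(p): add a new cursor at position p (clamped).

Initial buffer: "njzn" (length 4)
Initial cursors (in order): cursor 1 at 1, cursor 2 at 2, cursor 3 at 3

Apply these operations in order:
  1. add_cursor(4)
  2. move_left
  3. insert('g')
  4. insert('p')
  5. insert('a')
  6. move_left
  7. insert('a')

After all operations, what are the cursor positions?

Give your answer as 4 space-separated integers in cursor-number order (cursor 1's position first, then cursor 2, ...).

Answer: 3 8 13 18

Derivation:
After op 1 (add_cursor(4)): buffer="njzn" (len 4), cursors c1@1 c2@2 c3@3 c4@4, authorship ....
After op 2 (move_left): buffer="njzn" (len 4), cursors c1@0 c2@1 c3@2 c4@3, authorship ....
After op 3 (insert('g')): buffer="gngjgzgn" (len 8), cursors c1@1 c2@3 c3@5 c4@7, authorship 1.2.3.4.
After op 4 (insert('p')): buffer="gpngpjgpzgpn" (len 12), cursors c1@2 c2@5 c3@8 c4@11, authorship 11.22.33.44.
After op 5 (insert('a')): buffer="gpangpajgpazgpan" (len 16), cursors c1@3 c2@7 c3@11 c4@15, authorship 111.222.333.444.
After op 6 (move_left): buffer="gpangpajgpazgpan" (len 16), cursors c1@2 c2@6 c3@10 c4@14, authorship 111.222.333.444.
After op 7 (insert('a')): buffer="gpaangpaajgpaazgpaan" (len 20), cursors c1@3 c2@8 c3@13 c4@18, authorship 1111.2222.3333.4444.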